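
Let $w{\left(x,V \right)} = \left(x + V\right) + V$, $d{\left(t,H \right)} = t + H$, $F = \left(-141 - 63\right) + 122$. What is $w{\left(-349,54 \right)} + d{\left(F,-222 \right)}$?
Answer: $-545$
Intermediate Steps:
$F = -82$ ($F = -204 + 122 = -82$)
$d{\left(t,H \right)} = H + t$
$w{\left(x,V \right)} = x + 2 V$ ($w{\left(x,V \right)} = \left(V + x\right) + V = x + 2 V$)
$w{\left(-349,54 \right)} + d{\left(F,-222 \right)} = \left(-349 + 2 \cdot 54\right) - 304 = \left(-349 + 108\right) - 304 = -241 - 304 = -545$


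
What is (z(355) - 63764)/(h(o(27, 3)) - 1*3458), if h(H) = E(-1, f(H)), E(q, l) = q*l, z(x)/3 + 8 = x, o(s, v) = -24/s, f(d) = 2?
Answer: 62723/3460 ≈ 18.128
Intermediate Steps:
z(x) = -24 + 3*x
E(q, l) = l*q
h(H) = -2 (h(H) = 2*(-1) = -2)
(z(355) - 63764)/(h(o(27, 3)) - 1*3458) = ((-24 + 3*355) - 63764)/(-2 - 1*3458) = ((-24 + 1065) - 63764)/(-2 - 3458) = (1041 - 63764)/(-3460) = -62723*(-1/3460) = 62723/3460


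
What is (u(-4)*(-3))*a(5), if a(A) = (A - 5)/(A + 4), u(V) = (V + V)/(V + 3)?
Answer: 0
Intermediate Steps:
u(V) = 2*V/(3 + V) (u(V) = (2*V)/(3 + V) = 2*V/(3 + V))
a(A) = (-5 + A)/(4 + A)
(u(-4)*(-3))*a(5) = ((2*(-4)/(3 - 4))*(-3))*((-5 + 5)/(4 + 5)) = ((2*(-4)/(-1))*(-3))*(0/9) = ((2*(-4)*(-1))*(-3))*((⅑)*0) = (8*(-3))*0 = -24*0 = 0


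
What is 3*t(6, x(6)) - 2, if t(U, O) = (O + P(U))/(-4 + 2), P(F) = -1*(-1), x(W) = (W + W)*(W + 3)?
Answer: -331/2 ≈ -165.50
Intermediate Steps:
x(W) = 2*W*(3 + W) (x(W) = (2*W)*(3 + W) = 2*W*(3 + W))
P(F) = 1
t(U, O) = -½ - O/2 (t(U, O) = (O + 1)/(-4 + 2) = (1 + O)/(-2) = (1 + O)*(-½) = -½ - O/2)
3*t(6, x(6)) - 2 = 3*(-½ - 6*(3 + 6)) - 2 = 3*(-½ - 6*9) - 2 = 3*(-½ - ½*108) - 2 = 3*(-½ - 54) - 2 = 3*(-109/2) - 2 = -327/2 - 2 = -331/2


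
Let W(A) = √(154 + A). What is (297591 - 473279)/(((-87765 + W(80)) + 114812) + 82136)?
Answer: -19182142904/11920927255 + 527064*√26/11920927255 ≈ -1.6089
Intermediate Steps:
(297591 - 473279)/(((-87765 + W(80)) + 114812) + 82136) = (297591 - 473279)/(((-87765 + √(154 + 80)) + 114812) + 82136) = -175688/(((-87765 + √234) + 114812) + 82136) = -175688/(((-87765 + 3*√26) + 114812) + 82136) = -175688/((27047 + 3*√26) + 82136) = -175688/(109183 + 3*√26)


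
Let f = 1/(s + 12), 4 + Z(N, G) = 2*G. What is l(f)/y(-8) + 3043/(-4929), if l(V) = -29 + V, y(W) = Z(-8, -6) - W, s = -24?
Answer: 158677/52576 ≈ 3.0181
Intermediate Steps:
Z(N, G) = -4 + 2*G
y(W) = -16 - W (y(W) = (-4 + 2*(-6)) - W = (-4 - 12) - W = -16 - W)
f = -1/12 (f = 1/(-24 + 12) = 1/(-12) = -1/12 ≈ -0.083333)
l(f)/y(-8) + 3043/(-4929) = (-29 - 1/12)/(-16 - 1*(-8)) + 3043/(-4929) = -349/(12*(-16 + 8)) + 3043*(-1/4929) = -349/12/(-8) - 3043/4929 = -349/12*(-⅛) - 3043/4929 = 349/96 - 3043/4929 = 158677/52576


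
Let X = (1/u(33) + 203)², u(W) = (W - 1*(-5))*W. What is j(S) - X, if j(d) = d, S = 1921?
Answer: -61781517733/1572516 ≈ -39288.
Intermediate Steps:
u(W) = W*(5 + W) (u(W) = (W + 5)*W = (5 + W)*W = W*(5 + W))
X = 64802320969/1572516 (X = (1/(33*(5 + 33)) + 203)² = (1/(33*38) + 203)² = (1/1254 + 203)² = (254563/1254)² = 64802320969/1572516 ≈ 41209.)
j(S) - X = 1921 - 1*64802320969/1572516 = 1921 - 64802320969/1572516 = -61781517733/1572516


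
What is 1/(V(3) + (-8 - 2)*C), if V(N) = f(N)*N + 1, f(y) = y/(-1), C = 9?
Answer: -1/98 ≈ -0.010204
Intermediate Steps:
f(y) = -y (f(y) = y*(-1) = -y)
V(N) = 1 - N² (V(N) = (-N)*N + 1 = -N² + 1 = 1 - N²)
1/(V(3) + (-8 - 2)*C) = 1/((1 - 1*3²) + (-8 - 2)*9) = 1/((1 - 1*9) - 10*9) = 1/((1 - 9) - 90) = 1/(-8 - 90) = 1/(-98) = -1/98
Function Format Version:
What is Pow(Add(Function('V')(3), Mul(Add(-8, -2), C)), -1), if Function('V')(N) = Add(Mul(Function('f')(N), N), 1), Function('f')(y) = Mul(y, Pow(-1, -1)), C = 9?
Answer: Rational(-1, 98) ≈ -0.010204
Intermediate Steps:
Function('f')(y) = Mul(-1, y) (Function('f')(y) = Mul(y, -1) = Mul(-1, y))
Function('V')(N) = Add(1, Mul(-1, Pow(N, 2))) (Function('V')(N) = Add(Mul(Mul(-1, N), N), 1) = Add(Mul(-1, Pow(N, 2)), 1) = Add(1, Mul(-1, Pow(N, 2))))
Pow(Add(Function('V')(3), Mul(Add(-8, -2), C)), -1) = Pow(Add(Add(1, Mul(-1, Pow(3, 2))), Mul(Add(-8, -2), 9)), -1) = Pow(Add(Add(1, Mul(-1, 9)), Mul(-10, 9)), -1) = Pow(Add(Add(1, -9), -90), -1) = Pow(Add(-8, -90), -1) = Pow(-98, -1) = Rational(-1, 98)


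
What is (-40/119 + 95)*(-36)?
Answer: -405540/119 ≈ -3407.9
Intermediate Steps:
(-40/119 + 95)*(-36) = (11265/119)*(-36) = -405540/119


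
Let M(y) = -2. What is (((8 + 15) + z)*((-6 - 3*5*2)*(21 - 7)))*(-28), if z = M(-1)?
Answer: 296352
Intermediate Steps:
z = -2
(((8 + 15) + z)*((-6 - 3*5*2)*(21 - 7)))*(-28) = (((8 + 15) - 2)*((-6 - 3*5*2)*(21 - 7)))*(-28) = ((23 - 2)*((-6 - 15*2)*14))*(-28) = (21*((-6 - 30)*14))*(-28) = (21*(-36*14))*(-28) = (21*(-504))*(-28) = -10584*(-28) = 296352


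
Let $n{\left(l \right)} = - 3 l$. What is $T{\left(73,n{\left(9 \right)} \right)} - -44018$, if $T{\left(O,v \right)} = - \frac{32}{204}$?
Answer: $\frac{2244910}{51} \approx 44018.0$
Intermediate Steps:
$T{\left(O,v \right)} = - \frac{8}{51}$ ($T{\left(O,v \right)} = \left(-32\right) \frac{1}{204} = - \frac{8}{51}$)
$T{\left(73,n{\left(9 \right)} \right)} - -44018 = - \frac{8}{51} - -44018 = - \frac{8}{51} + 44018 = \frac{2244910}{51}$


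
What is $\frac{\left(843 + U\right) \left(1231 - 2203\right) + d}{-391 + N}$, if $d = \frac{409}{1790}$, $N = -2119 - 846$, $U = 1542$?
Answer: $\frac{4149613391}{6007240} \approx 690.77$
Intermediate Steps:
$N = -2965$
$d = \frac{409}{1790}$ ($d = 409 \cdot \frac{1}{1790} = \frac{409}{1790} \approx 0.22849$)
$\frac{\left(843 + U\right) \left(1231 - 2203\right) + d}{-391 + N} = \frac{\left(843 + 1542\right) \left(1231 - 2203\right) + \frac{409}{1790}}{-391 - 2965} = \frac{2385 \left(-972\right) + \frac{409}{1790}}{-3356} = \left(-2318220 + \frac{409}{1790}\right) \left(- \frac{1}{3356}\right) = \left(- \frac{4149613391}{1790}\right) \left(- \frac{1}{3356}\right) = \frac{4149613391}{6007240}$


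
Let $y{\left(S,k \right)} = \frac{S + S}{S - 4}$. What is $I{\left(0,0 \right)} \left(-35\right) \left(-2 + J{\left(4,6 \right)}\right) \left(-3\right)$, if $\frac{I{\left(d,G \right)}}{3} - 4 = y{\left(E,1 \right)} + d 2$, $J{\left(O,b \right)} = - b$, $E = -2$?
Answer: $-11760$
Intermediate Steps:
$y{\left(S,k \right)} = \frac{2 S}{-4 + S}$
$I{\left(d,G \right)} = 14 + 6 d$ ($I{\left(d,G \right)} = 12 + 3 \left(2 \left(-2\right) \frac{1}{-4 - 2} + d 2\right) = 12 + 3 \left(2 \left(-2\right) \frac{1}{-6} + 2 d\right) = 12 + 3 \left(2 \left(-2\right) \left(- \frac{1}{6}\right) + 2 d\right) = 12 + 3 \left(\frac{2}{3} + 2 d\right) = 12 + \left(2 + 6 d\right) = 14 + 6 d$)
$I{\left(0,0 \right)} \left(-35\right) \left(-2 + J{\left(4,6 \right)}\right) \left(-3\right) = \left(14 + 6 \cdot 0\right) \left(-35\right) \left(-2 - 6\right) \left(-3\right) = \left(14 + 0\right) \left(-35\right) \left(-2 - 6\right) \left(-3\right) = 14 \left(-35\right) \left(\left(-8\right) \left(-3\right)\right) = \left(-490\right) 24 = -11760$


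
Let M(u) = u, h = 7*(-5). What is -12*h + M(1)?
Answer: 421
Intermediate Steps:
h = -35
-12*h + M(1) = -12*(-35) + 1 = 420 + 1 = 421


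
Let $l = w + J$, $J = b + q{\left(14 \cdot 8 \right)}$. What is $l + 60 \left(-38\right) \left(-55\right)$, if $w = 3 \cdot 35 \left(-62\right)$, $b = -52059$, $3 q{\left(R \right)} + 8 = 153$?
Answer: $\frac{200638}{3} \approx 66879.0$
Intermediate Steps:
$q{\left(R \right)} = \frac{145}{3}$ ($q{\left(R \right)} = - \frac{8}{3} + \frac{1}{3} \cdot 153 = - \frac{8}{3} + 51 = \frac{145}{3}$)
$w = -6510$ ($w = 105 \left(-62\right) = -6510$)
$J = - \frac{156032}{3}$ ($J = -52059 + \frac{145}{3} = - \frac{156032}{3} \approx -52011.0$)
$l = - \frac{175562}{3}$ ($l = -6510 - \frac{156032}{3} = - \frac{175562}{3} \approx -58521.0$)
$l + 60 \left(-38\right) \left(-55\right) = - \frac{175562}{3} + 60 \left(-38\right) \left(-55\right) = - \frac{175562}{3} - -125400 = - \frac{175562}{3} + 125400 = \frac{200638}{3}$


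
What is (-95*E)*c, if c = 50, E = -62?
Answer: 294500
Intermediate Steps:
(-95*E)*c = -95*(-62)*50 = 5890*50 = 294500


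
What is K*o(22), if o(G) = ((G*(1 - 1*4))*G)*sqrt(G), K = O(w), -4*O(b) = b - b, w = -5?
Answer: 0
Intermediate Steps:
O(b) = 0 (O(b) = -(b - b)/4 = -1/4*0 = 0)
K = 0
o(G) = -3*G**(5/2) (o(G) = ((G*(1 - 4))*G)*sqrt(G) = ((G*(-3))*G)*sqrt(G) = ((-3*G)*G)*sqrt(G) = (-3*G**2)*sqrt(G) = -3*G**(5/2))
K*o(22) = 0*(-1452*sqrt(22)) = 0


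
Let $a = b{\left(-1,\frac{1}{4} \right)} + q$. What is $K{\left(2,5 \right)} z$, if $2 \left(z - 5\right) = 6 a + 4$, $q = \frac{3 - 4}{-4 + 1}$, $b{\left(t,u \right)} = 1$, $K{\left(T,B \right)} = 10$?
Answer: $110$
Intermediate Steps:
$q = \frac{1}{3}$ ($q = - \frac{1}{-3} = \left(-1\right) \left(- \frac{1}{3}\right) = \frac{1}{3} \approx 0.33333$)
$a = \frac{4}{3}$ ($a = 1 + \frac{1}{3} = \frac{4}{3} \approx 1.3333$)
$z = 11$ ($z = 5 + \frac{6 \cdot \frac{4}{3} + 4}{2} = 5 + \frac{8 + 4}{2} = 5 + \frac{1}{2} \cdot 12 = 5 + 6 = 11$)
$K{\left(2,5 \right)} z = 10 \cdot 11 = 110$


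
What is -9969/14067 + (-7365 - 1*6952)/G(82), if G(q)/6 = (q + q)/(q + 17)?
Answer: -2216459573/1537992 ≈ -1441.1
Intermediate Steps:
G(q) = 12*q/(17 + q) (G(q) = 6*((q + q)/(q + 17)) = 6*((2*q)/(17 + q)) = 6*(2*q/(17 + q)) = 12*q/(17 + q))
-9969/14067 + (-7365 - 1*6952)/G(82) = -9969/14067 + (-7365 - 1*6952)/((12*82/(17 + 82))) = -9969*1/14067 + (-7365 - 6952)/((12*82/99)) = -3323/4689 - 14317/(12*82*(1/99)) = -3323/4689 - 14317/328/33 = -3323/4689 - 14317*33/328 = -3323/4689 - 472461/328 = -2216459573/1537992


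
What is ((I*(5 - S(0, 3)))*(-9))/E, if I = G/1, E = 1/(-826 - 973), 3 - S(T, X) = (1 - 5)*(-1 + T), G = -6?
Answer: -582876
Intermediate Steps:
S(T, X) = -1 + 4*T (S(T, X) = 3 - (1 - 5)*(-1 + T) = 3 - (-4)*(-1 + T) = 3 - (4 - 4*T) = 3 + (-4 + 4*T) = -1 + 4*T)
E = -1/1799 (E = 1/(-1799) = -1/1799 ≈ -0.00055586)
I = -6 (I = -6/1 = -6*1 = -6)
((I*(5 - S(0, 3)))*(-9))/E = (-6*(5 - (-1 + 4*0))*(-9))/(-1/1799) = (-6*(5 - (-1 + 0))*(-9))*(-1799) = (-6*(5 - 1*(-1))*(-9))*(-1799) = (-6*(5 + 1)*(-9))*(-1799) = (-6*6*(-9))*(-1799) = -36*(-9)*(-1799) = 324*(-1799) = -582876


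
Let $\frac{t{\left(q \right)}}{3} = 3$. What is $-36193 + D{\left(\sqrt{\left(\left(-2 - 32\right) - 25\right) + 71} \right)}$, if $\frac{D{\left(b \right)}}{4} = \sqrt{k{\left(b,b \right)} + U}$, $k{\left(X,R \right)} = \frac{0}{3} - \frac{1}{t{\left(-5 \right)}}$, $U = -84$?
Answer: $-36193 + \frac{4 i \sqrt{757}}{3} \approx -36193.0 + 36.685 i$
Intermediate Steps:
$t{\left(q \right)} = 9$ ($t{\left(q \right)} = 3 \cdot 3 = 9$)
$k{\left(X,R \right)} = - \frac{1}{9}$ ($k{\left(X,R \right)} = \frac{0}{3} - \frac{1}{9} = 0 \cdot \frac{1}{3} - \frac{1}{9} = 0 - \frac{1}{9} = - \frac{1}{9}$)
$D{\left(b \right)} = \frac{4 i \sqrt{757}}{3}$ ($D{\left(b \right)} = 4 \sqrt{- \frac{1}{9} - 84} = 4 \sqrt{- \frac{757}{9}} = 4 \frac{i \sqrt{757}}{3} = \frac{4 i \sqrt{757}}{3}$)
$-36193 + D{\left(\sqrt{\left(\left(-2 - 32\right) - 25\right) + 71} \right)} = -36193 + \frac{4 i \sqrt{757}}{3}$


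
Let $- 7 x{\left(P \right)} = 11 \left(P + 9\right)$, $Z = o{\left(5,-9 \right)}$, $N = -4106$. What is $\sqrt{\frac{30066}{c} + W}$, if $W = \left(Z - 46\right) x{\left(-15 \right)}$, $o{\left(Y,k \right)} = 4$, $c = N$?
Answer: $\frac{i \sqrt{1699927113}}{2053} \approx 20.083 i$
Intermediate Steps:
$c = -4106$
$Z = 4$
$x{\left(P \right)} = - \frac{99}{7} - \frac{11 P}{7}$ ($x{\left(P \right)} = - \frac{11 \left(P + 9\right)}{7} = - \frac{11 \left(9 + P\right)}{7} = - \frac{99 + 11 P}{7} = - \frac{99}{7} - \frac{11 P}{7}$)
$W = -396$ ($W = \left(4 - 46\right) \left(- \frac{99}{7} - - \frac{165}{7}\right) = \left(4 - 46\right) \left(- \frac{99}{7} + \frac{165}{7}\right) = \left(-42\right) \frac{66}{7} = -396$)
$\sqrt{\frac{30066}{c} + W} = \sqrt{\frac{30066}{-4106} - 396} = \sqrt{30066 \left(- \frac{1}{4106}\right) - 396} = \sqrt{- \frac{15033}{2053} - 396} = \sqrt{- \frac{828021}{2053}} = \frac{i \sqrt{1699927113}}{2053}$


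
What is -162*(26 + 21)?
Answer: -7614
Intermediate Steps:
-162*(26 + 21) = -162*47 = -7614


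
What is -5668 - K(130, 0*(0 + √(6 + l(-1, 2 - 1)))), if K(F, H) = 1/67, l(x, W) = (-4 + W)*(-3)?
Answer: -379757/67 ≈ -5668.0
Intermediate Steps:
l(x, W) = 12 - 3*W
K(F, H) = 1/67
-5668 - K(130, 0*(0 + √(6 + l(-1, 2 - 1)))) = -5668 - 1*1/67 = -5668 - 1/67 = -379757/67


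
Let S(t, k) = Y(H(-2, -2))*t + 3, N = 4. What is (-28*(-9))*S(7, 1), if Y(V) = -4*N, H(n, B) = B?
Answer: -27468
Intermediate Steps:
Y(V) = -16 (Y(V) = -4*4 = -16)
S(t, k) = 3 - 16*t (S(t, k) = -16*t + 3 = 3 - 16*t)
(-28*(-9))*S(7, 1) = (-28*(-9))*(3 - 16*7) = 252*(3 - 112) = 252*(-109) = -27468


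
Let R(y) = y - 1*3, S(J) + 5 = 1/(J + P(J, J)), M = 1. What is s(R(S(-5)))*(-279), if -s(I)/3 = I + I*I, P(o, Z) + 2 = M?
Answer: 195951/4 ≈ 48988.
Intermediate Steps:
P(o, Z) = -1 (P(o, Z) = -2 + 1 = -1)
S(J) = -5 + 1/(-1 + J) (S(J) = -5 + 1/(J - 1) = -5 + 1/(-1 + J))
R(y) = -3 + y (R(y) = y - 3 = -3 + y)
s(I) = -3*I - 3*I² (s(I) = -3*(I + I*I) = -3*(I + I²) = -3*I - 3*I²)
s(R(S(-5)))*(-279) = -3*(-3 + (6 - 5*(-5))/(-1 - 5))*(1 + (-3 + (6 - 5*(-5))/(-1 - 5)))*(-279) = -3*(-3 + (6 + 25)/(-6))*(1 + (-3 + (6 + 25)/(-6)))*(-279) = -3*(-3 - ⅙*31)*(1 + (-3 - ⅙*31))*(-279) = -3*(-3 - 31/6)*(1 + (-3 - 31/6))*(-279) = -3*(-49/6)*(1 - 49/6)*(-279) = -3*(-49/6)*(-43/6)*(-279) = -2107/12*(-279) = 195951/4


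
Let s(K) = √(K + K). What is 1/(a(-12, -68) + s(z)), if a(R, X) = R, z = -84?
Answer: -1/26 - I*√42/156 ≈ -0.038462 - 0.041543*I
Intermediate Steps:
s(K) = √2*√K (s(K) = √(2*K) = √2*√K)
1/(a(-12, -68) + s(z)) = 1/(-12 + √2*√(-84)) = 1/(-12 + √2*(2*I*√21)) = 1/(-12 + 2*I*√42)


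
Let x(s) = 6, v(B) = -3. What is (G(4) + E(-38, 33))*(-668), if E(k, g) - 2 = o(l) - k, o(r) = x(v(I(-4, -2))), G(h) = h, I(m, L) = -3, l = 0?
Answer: -33400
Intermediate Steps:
o(r) = 6
E(k, g) = 8 - k (E(k, g) = 2 + (6 - k) = 8 - k)
(G(4) + E(-38, 33))*(-668) = (4 + (8 - 1*(-38)))*(-668) = (4 + (8 + 38))*(-668) = (4 + 46)*(-668) = 50*(-668) = -33400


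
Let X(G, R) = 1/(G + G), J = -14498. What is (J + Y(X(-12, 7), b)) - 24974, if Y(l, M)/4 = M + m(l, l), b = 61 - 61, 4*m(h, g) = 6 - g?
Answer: -947183/24 ≈ -39466.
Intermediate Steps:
m(h, g) = 3/2 - g/4 (m(h, g) = (6 - g)/4 = 3/2 - g/4)
X(G, R) = 1/(2*G)
b = 0
Y(l, M) = 6 - l + 4*M (Y(l, M) = 4*(M + (3/2 - l/4)) = 4*(3/2 + M - l/4) = 6 - l + 4*M)
(J + Y(X(-12, 7), b)) - 24974 = (-14498 + (6 - 1/(2*(-12)) + 4*0)) - 24974 = (-14498 + (6 - (-1)/(2*12) + 0)) - 24974 = (-14498 + (6 - 1*(-1/24) + 0)) - 24974 = (-14498 + (6 + 1/24 + 0)) - 24974 = (-14498 + 145/24) - 24974 = -347807/24 - 24974 = -947183/24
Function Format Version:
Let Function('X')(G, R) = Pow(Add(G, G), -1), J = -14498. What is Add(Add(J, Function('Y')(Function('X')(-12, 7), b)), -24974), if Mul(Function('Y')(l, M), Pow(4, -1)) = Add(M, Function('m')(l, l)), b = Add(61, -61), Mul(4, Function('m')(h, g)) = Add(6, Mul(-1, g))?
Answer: Rational(-947183, 24) ≈ -39466.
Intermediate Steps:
Function('m')(h, g) = Add(Rational(3, 2), Mul(Rational(-1, 4), g)) (Function('m')(h, g) = Mul(Rational(1, 4), Add(6, Mul(-1, g))) = Add(Rational(3, 2), Mul(Rational(-1, 4), g)))
Function('X')(G, R) = Mul(Rational(1, 2), Pow(G, -1)) (Function('X')(G, R) = Pow(Mul(2, G), -1) = Mul(Rational(1, 2), Pow(G, -1)))
b = 0
Function('Y')(l, M) = Add(6, Mul(-1, l), Mul(4, M)) (Function('Y')(l, M) = Mul(4, Add(M, Add(Rational(3, 2), Mul(Rational(-1, 4), l)))) = Mul(4, Add(Rational(3, 2), M, Mul(Rational(-1, 4), l))) = Add(6, Mul(-1, l), Mul(4, M)))
Add(Add(J, Function('Y')(Function('X')(-12, 7), b)), -24974) = Add(Add(-14498, Add(6, Mul(-1, Mul(Rational(1, 2), Pow(-12, -1))), Mul(4, 0))), -24974) = Add(Add(-14498, Add(6, Mul(-1, Mul(Rational(1, 2), Rational(-1, 12))), 0)), -24974) = Add(Add(-14498, Add(6, Mul(-1, Rational(-1, 24)), 0)), -24974) = Add(Add(-14498, Add(6, Rational(1, 24), 0)), -24974) = Add(Add(-14498, Rational(145, 24)), -24974) = Add(Rational(-347807, 24), -24974) = Rational(-947183, 24)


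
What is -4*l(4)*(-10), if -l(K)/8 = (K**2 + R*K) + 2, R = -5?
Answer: 640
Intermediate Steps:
l(K) = -16 - 8*K**2 + 40*K (l(K) = -8*((K**2 - 5*K) + 2) = -8*(2 + K**2 - 5*K) = -16 - 8*K**2 + 40*K)
-4*l(4)*(-10) = -4*(-16 - 8*4**2 + 40*4)*(-10) = -4*(-16 - 8*16 + 160)*(-10) = -4*(-16 - 128 + 160)*(-10) = -4*16*(-10) = -64*(-10) = 640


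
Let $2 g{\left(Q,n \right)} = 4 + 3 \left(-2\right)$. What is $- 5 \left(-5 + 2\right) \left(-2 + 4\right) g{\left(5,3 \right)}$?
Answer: $-30$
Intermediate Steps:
$g{\left(Q,n \right)} = -1$ ($g{\left(Q,n \right)} = \frac{4 + 3 \left(-2\right)}{2} = \frac{4 - 6}{2} = \frac{1}{2} \left(-2\right) = -1$)
$- 5 \left(-5 + 2\right) \left(-2 + 4\right) g{\left(5,3 \right)} = - 5 \left(-5 + 2\right) \left(-2 + 4\right) \left(-1\right) = - 5 \left(\left(-3\right) 2\right) \left(-1\right) = \left(-5\right) \left(-6\right) \left(-1\right) = 30 \left(-1\right) = -30$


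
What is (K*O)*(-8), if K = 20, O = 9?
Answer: -1440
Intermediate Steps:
(K*O)*(-8) = (20*9)*(-8) = 180*(-8) = -1440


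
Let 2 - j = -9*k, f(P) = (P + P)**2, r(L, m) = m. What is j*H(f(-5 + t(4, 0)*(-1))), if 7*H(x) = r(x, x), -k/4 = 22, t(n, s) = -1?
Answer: -50560/7 ≈ -7222.9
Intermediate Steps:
k = -88 (k = -4*22 = -88)
f(P) = 4*P**2 (f(P) = (2*P)**2 = 4*P**2)
j = -790 (j = 2 - (-9)*(-88) = 2 - 1*792 = 2 - 792 = -790)
H(x) = x/7
j*H(f(-5 + t(4, 0)*(-1))) = -790*4*(-5 - 1*(-1))**2/7 = -790*4*(-5 + 1)**2/7 = -790*4*(-4)**2/7 = -790*4*16/7 = -790*64/7 = -50560/7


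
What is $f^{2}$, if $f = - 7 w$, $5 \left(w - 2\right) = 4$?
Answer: $\frac{9604}{25} \approx 384.16$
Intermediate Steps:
$w = \frac{14}{5}$ ($w = 2 + \frac{1}{5} \cdot 4 = 2 + \frac{4}{5} = \frac{14}{5} \approx 2.8$)
$f = - \frac{98}{5}$ ($f = \left(-7\right) \frac{14}{5} = - \frac{98}{5} \approx -19.6$)
$f^{2} = \left(- \frac{98}{5}\right)^{2} = \frac{9604}{25}$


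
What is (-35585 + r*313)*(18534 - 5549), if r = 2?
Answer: -453942615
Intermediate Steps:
(-35585 + r*313)*(18534 - 5549) = (-35585 + 2*313)*(18534 - 5549) = (-35585 + 626)*12985 = -34959*12985 = -453942615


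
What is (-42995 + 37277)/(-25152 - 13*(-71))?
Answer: 5718/24229 ≈ 0.23600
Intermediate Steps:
(-42995 + 37277)/(-25152 - 13*(-71)) = -5718/(-25152 + 923) = -5718/(-24229) = -5718*(-1/24229) = 5718/24229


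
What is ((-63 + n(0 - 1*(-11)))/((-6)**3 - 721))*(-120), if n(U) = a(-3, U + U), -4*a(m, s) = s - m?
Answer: -8310/937 ≈ -8.8687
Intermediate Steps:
a(m, s) = -s/4 + m/4 (a(m, s) = -(s - m)/4 = -s/4 + m/4)
n(U) = -3/4 - U/2 (n(U) = -(U + U)/4 + (1/4)*(-3) = -U/2 - 3/4 = -3/4 - U/2)
((-63 + n(0 - 1*(-11)))/((-6)**3 - 721))*(-120) = ((-63 + (-3/4 - (0 - 1*(-11))/2))/((-6)**3 - 721))*(-120) = ((-63 + (-3/4 - (0 + 11)/2))/(-216 - 721))*(-120) = ((-63 + (-3/4 - 1/2*11))/(-937))*(-120) = ((-63 + (-3/4 - 11/2))*(-1/937))*(-120) = ((-63 - 25/4)*(-1/937))*(-120) = -277/4*(-1/937)*(-120) = (277/3748)*(-120) = -8310/937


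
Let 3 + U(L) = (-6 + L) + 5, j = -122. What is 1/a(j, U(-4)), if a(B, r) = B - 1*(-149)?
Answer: 1/27 ≈ 0.037037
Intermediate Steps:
U(L) = -4 + L (U(L) = -3 + ((-6 + L) + 5) = -3 + (-1 + L) = -4 + L)
a(B, r) = 149 + B (a(B, r) = B + 149 = 149 + B)
1/a(j, U(-4)) = 1/(149 - 122) = 1/27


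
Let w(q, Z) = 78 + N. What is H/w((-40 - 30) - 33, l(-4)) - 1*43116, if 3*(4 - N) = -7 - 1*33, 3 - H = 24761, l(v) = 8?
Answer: -6202725/143 ≈ -43376.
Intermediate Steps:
H = -24758 (H = 3 - 1*24761 = 3 - 24761 = -24758)
N = 52/3 (N = 4 - (-7 - 1*33)/3 = 4 - (-7 - 33)/3 = 4 - ⅓*(-40) = 4 + 40/3 = 52/3 ≈ 17.333)
w(q, Z) = 286/3 (w(q, Z) = 78 + 52/3 = 286/3)
H/w((-40 - 30) - 33, l(-4)) - 1*43116 = -24758/286/3 - 1*43116 = -24758*3/286 - 43116 = -37137/143 - 43116 = -6202725/143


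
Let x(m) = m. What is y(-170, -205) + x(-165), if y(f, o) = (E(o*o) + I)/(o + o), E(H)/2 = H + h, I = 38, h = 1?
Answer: -15174/41 ≈ -370.10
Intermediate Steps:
E(H) = 2 + 2*H (E(H) = 2*(H + 1) = 2*(1 + H) = 2 + 2*H)
y(f, o) = (40 + 2*o²)/(2*o) (y(f, o) = ((2 + 2*(o*o)) + 38)/(o + o) = ((2 + 2*o²) + 38)/((2*o)) = (40 + 2*o²)*(1/(2*o)) = (40 + 2*o²)/(2*o))
y(-170, -205) + x(-165) = (-205 + 20/(-205)) - 165 = (-205 + 20*(-1/205)) - 165 = (-205 - 4/41) - 165 = -8409/41 - 165 = -15174/41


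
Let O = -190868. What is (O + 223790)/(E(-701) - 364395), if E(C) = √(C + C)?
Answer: -11996612190/132783717427 - 32922*I*√1402/132783717427 ≈ -0.090347 - 9.2836e-6*I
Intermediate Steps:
E(C) = √2*√C (E(C) = √(2*C) = √2*√C)
(O + 223790)/(E(-701) - 364395) = (-190868 + 223790)/(√2*√(-701) - 364395) = 32922/(√2*(I*√701) - 364395) = 32922/(I*√1402 - 364395) = 32922/(-364395 + I*√1402)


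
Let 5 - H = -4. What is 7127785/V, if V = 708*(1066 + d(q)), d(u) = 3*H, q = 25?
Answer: 7127785/773844 ≈ 9.2109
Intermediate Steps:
H = 9 (H = 5 - 1*(-4) = 5 + 4 = 9)
d(u) = 27 (d(u) = 3*9 = 27)
V = 773844 (V = 708*(1066 + 27) = 708*1093 = 773844)
7127785/V = 7127785/773844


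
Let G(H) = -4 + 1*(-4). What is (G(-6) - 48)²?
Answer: 3136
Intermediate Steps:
G(H) = -8 (G(H) = -4 - 4 = -8)
(G(-6) - 48)² = (-8 - 48)² = (-56)² = 3136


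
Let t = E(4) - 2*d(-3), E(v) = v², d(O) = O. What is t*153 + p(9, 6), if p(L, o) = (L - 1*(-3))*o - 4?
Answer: 3434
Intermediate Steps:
p(L, o) = -4 + o*(3 + L) (p(L, o) = (L + 3)*o - 4 = (3 + L)*o - 4 = o*(3 + L) - 4 = -4 + o*(3 + L))
t = 22 (t = 4² - 2*(-3) = 16 + 6 = 22)
t*153 + p(9, 6) = 22*153 + (-4 + 3*6 + 9*6) = 3366 + (-4 + 18 + 54) = 3366 + 68 = 3434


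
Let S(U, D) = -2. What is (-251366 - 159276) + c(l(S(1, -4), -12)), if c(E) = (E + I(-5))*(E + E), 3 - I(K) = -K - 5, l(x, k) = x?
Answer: -410646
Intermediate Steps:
I(K) = 8 + K (I(K) = 3 - (-K - 5) = 3 - (-5 - K) = 3 + (5 + K) = 8 + K)
c(E) = 2*E*(3 + E) (c(E) = (E + (8 - 5))*(E + E) = (E + 3)*(2*E) = (3 + E)*(2*E) = 2*E*(3 + E))
(-251366 - 159276) + c(l(S(1, -4), -12)) = (-251366 - 159276) + 2*(-2)*(3 - 2) = -410642 + 2*(-2)*1 = -410642 - 4 = -410646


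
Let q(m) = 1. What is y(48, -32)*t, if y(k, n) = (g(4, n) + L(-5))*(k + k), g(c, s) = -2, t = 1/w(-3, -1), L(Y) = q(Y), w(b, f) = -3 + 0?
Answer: 32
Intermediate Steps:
w(b, f) = -3
L(Y) = 1
t = -1/3 (t = 1/(-3) = -1/3 ≈ -0.33333)
y(k, n) = -2*k (y(k, n) = (-2 + 1)*(k + k) = -2*k)
y(48, -32)*t = -2*48*(-1/3) = -96*(-1/3) = 32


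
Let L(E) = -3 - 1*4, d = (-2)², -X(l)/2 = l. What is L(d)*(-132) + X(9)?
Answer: 906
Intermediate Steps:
X(l) = -2*l
d = 4
L(E) = -7 (L(E) = -3 - 4 = -7)
L(d)*(-132) + X(9) = -7*(-132) - 2*9 = 924 - 18 = 906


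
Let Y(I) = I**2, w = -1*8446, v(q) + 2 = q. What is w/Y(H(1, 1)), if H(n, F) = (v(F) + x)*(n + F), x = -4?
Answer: -4223/50 ≈ -84.460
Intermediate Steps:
v(q) = -2 + q
H(n, F) = (-6 + F)*(F + n) (H(n, F) = ((-2 + F) - 4)*(n + F) = (-6 + F)*(F + n))
w = -8446
w/Y(H(1, 1)) = -8446/(1**2 - 6*1 - 6*1 + 1*1)**2 = -8446/(1 - 6 - 6 + 1)**2 = -8446/((-10)**2) = -8446/100 = -8446*1/100 = -4223/50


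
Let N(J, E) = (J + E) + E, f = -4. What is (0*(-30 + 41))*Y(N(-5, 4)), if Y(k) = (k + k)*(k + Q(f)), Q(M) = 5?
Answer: 0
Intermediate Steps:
N(J, E) = J + 2*E (N(J, E) = (E + J) + E = J + 2*E)
Y(k) = 2*k*(5 + k) (Y(k) = (k + k)*(k + 5) = (2*k)*(5 + k) = 2*k*(5 + k))
(0*(-30 + 41))*Y(N(-5, 4)) = (0*(-30 + 41))*(2*(-5 + 2*4)*(5 + (-5 + 2*4))) = (0*11)*(2*(-5 + 8)*(5 + (-5 + 8))) = 0*(2*3*(5 + 3)) = 0*(2*3*8) = 0*48 = 0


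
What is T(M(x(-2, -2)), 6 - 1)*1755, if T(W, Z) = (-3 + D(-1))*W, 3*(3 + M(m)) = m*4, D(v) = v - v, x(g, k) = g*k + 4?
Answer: -40365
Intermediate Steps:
x(g, k) = 4 + g*k
D(v) = 0
M(m) = -3 + 4*m/3 (M(m) = -3 + (m*4)/3 = -3 + (4*m)/3 = -3 + 4*m/3)
T(W, Z) = -3*W (T(W, Z) = (-3 + 0)*W = -3*W)
T(M(x(-2, -2)), 6 - 1)*1755 = -3*(-3 + 4*(4 - 2*(-2))/3)*1755 = -3*(-3 + 4*(4 + 4)/3)*1755 = -3*(-3 + (4/3)*8)*1755 = -3*(-3 + 32/3)*1755 = -3*23/3*1755 = -23*1755 = -40365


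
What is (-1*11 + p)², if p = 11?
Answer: 0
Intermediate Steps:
(-1*11 + p)² = (-1*11 + 11)² = (-11 + 11)² = 0² = 0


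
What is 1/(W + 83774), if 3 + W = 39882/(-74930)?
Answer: 37465/3138460574 ≈ 1.1937e-5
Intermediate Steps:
W = -132336/37465 (W = -3 + 39882/(-74930) = -3 + 39882*(-1/74930) = -3 - 19941/37465 = -132336/37465 ≈ -3.5323)
1/(W + 83774) = 1/(-132336/37465 + 83774) = 1/(3138460574/37465) = 37465/3138460574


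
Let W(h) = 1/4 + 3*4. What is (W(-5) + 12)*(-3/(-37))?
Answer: 291/148 ≈ 1.9662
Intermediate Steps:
W(h) = 49/4 (W(h) = ¼ + 12 = 49/4)
(W(-5) + 12)*(-3/(-37)) = (49/4 + 12)*(-3/(-37)) = 97*(-3*(-1/37))/4 = (97/4)*(3/37) = 291/148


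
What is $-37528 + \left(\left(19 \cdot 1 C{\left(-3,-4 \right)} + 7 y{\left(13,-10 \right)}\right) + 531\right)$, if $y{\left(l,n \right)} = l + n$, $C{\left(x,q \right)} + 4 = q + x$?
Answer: $-37185$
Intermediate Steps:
$C{\left(x,q \right)} = -4 + q + x$ ($C{\left(x,q \right)} = -4 + \left(q + x\right) = -4 + q + x$)
$-37528 + \left(\left(19 \cdot 1 C{\left(-3,-4 \right)} + 7 y{\left(13,-10 \right)}\right) + 531\right) = -37528 + \left(\left(19 \cdot 1 \left(-4 - 4 - 3\right) + 7 \left(13 - 10\right)\right) + 531\right) = -37528 + \left(\left(19 \left(-11\right) + 7 \cdot 3\right) + 531\right) = -37528 + \left(\left(-209 + 21\right) + 531\right) = -37528 + \left(-188 + 531\right) = -37528 + 343 = -37185$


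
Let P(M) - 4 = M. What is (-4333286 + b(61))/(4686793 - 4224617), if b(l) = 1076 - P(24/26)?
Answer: -28159397/3004144 ≈ -9.3735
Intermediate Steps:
P(M) = 4 + M
b(l) = 13924/13 (b(l) = 1076 - (4 + 24/26) = 1076 - (4 + 24*(1/26)) = 1076 - (4 + 12/13) = 1076 - 1*64/13 = 1076 - 64/13 = 13924/13)
(-4333286 + b(61))/(4686793 - 4224617) = (-4333286 + 13924/13)/(4686793 - 4224617) = -56318794/13/462176 = -56318794/13*1/462176 = -28159397/3004144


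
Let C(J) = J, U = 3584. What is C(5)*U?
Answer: 17920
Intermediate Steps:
C(5)*U = 5*3584 = 17920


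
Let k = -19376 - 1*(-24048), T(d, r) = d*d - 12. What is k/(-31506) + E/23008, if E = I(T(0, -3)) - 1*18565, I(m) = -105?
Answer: -173927599/181222512 ≈ -0.95975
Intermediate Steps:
T(d, r) = -12 + d² (T(d, r) = d² - 12 = -12 + d²)
k = 4672 (k = -19376 + 24048 = 4672)
E = -18670 (E = -105 - 1*18565 = -105 - 18565 = -18670)
k/(-31506) + E/23008 = 4672/(-31506) - 18670/23008 = 4672*(-1/31506) - 18670*1/23008 = -2336/15753 - 9335/11504 = -173927599/181222512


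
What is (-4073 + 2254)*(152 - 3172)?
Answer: 5493380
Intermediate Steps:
(-4073 + 2254)*(152 - 3172) = -1819*(-3020) = 5493380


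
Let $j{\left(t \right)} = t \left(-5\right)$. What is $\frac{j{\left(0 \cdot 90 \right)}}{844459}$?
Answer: $0$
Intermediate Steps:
$j{\left(t \right)} = - 5 t$
$\frac{j{\left(0 \cdot 90 \right)}}{844459} = \frac{\left(-5\right) 0 \cdot 90}{844459} = \left(-5\right) 0 \cdot \frac{1}{844459} = 0 \cdot \frac{1}{844459} = 0$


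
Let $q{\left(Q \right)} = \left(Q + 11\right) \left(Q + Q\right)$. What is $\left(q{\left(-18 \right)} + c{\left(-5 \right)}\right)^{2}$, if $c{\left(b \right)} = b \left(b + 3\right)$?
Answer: $68644$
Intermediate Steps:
$q{\left(Q \right)} = 2 Q \left(11 + Q\right)$ ($q{\left(Q \right)} = \left(11 + Q\right) 2 Q = 2 Q \left(11 + Q\right)$)
$c{\left(b \right)} = b \left(3 + b\right)$
$\left(q{\left(-18 \right)} + c{\left(-5 \right)}\right)^{2} = \left(2 \left(-18\right) \left(11 - 18\right) - 5 \left(3 - 5\right)\right)^{2} = \left(2 \left(-18\right) \left(-7\right) - -10\right)^{2} = \left(252 + 10\right)^{2} = 262^{2} = 68644$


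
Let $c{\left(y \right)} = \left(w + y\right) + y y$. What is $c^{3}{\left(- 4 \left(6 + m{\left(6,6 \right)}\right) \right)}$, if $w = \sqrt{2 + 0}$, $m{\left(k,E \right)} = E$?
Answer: $\left(2256 + \sqrt{2}\right)^{3} \approx 1.1504 \cdot 10^{10}$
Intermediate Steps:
$w = \sqrt{2} \approx 1.4142$
$c{\left(y \right)} = y + \sqrt{2} + y^{2}$ ($c{\left(y \right)} = \left(\sqrt{2} + y\right) + y y = \left(y + \sqrt{2}\right) + y^{2} = y + \sqrt{2} + y^{2}$)
$c^{3}{\left(- 4 \left(6 + m{\left(6,6 \right)}\right) \right)} = \left(- 4 \left(6 + 6\right) + \sqrt{2} + \left(- 4 \left(6 + 6\right)\right)^{2}\right)^{3} = \left(\left(-4\right) 12 + \sqrt{2} + \left(\left(-4\right) 12\right)^{2}\right)^{3} = \left(-48 + \sqrt{2} + \left(-48\right)^{2}\right)^{3} = \left(-48 + \sqrt{2} + 2304\right)^{3} = \left(2256 + \sqrt{2}\right)^{3}$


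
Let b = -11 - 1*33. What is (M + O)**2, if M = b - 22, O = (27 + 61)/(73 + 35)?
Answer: 3097600/729 ≈ 4249.1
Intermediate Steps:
b = -44 (b = -11 - 33 = -44)
O = 22/27 (O = 88/108 = 88*(1/108) = 22/27 ≈ 0.81481)
M = -66 (M = -44 - 22 = -66)
(M + O)**2 = (-66 + 22/27)**2 = (-1760/27)**2 = 3097600/729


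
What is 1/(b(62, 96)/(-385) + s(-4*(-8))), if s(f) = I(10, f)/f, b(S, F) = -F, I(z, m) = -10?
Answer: -6160/389 ≈ -15.835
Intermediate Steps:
s(f) = -10/f
1/(b(62, 96)/(-385) + s(-4*(-8))) = 1/(-1*96/(-385) - 10/((-4*(-8)))) = 1/(-96*(-1/385) - 10/32) = 1/(96/385 - 10*1/32) = 1/(96/385 - 5/16) = 1/(-389/6160) = -6160/389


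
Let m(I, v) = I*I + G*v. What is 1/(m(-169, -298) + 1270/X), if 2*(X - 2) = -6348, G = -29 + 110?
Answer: 1586/7014243 ≈ 0.00022611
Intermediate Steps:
G = 81
X = -3172 (X = 2 + (1/2)*(-6348) = 2 - 3174 = -3172)
m(I, v) = I**2 + 81*v (m(I, v) = I*I + 81*v = I**2 + 81*v)
1/(m(-169, -298) + 1270/X) = 1/(((-169)**2 + 81*(-298)) + 1270/(-3172)) = 1/((28561 - 24138) + 1270*(-1/3172)) = 1/(4423 - 635/1586) = 1/(7014243/1586) = 1586/7014243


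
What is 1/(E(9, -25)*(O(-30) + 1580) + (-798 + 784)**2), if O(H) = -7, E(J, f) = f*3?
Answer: -1/117779 ≈ -8.4905e-6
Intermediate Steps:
E(J, f) = 3*f
1/(E(9, -25)*(O(-30) + 1580) + (-798 + 784)**2) = 1/((3*(-25))*(-7 + 1580) + (-798 + 784)**2) = 1/(-75*1573 + (-14)**2) = 1/(-117975 + 196) = 1/(-117779) = -1/117779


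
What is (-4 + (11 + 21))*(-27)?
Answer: -756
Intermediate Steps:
(-4 + (11 + 21))*(-27) = (-4 + 32)*(-27) = 28*(-27) = -756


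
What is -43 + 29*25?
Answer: 682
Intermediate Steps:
-43 + 29*25 = -43 + 725 = 682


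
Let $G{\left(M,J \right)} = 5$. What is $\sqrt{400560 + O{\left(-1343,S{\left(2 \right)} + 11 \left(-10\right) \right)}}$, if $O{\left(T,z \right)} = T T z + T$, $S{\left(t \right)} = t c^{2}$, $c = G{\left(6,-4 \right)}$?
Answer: $i \sqrt{107819723} \approx 10384.0 i$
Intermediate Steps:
$c = 5$
$S{\left(t \right)} = 25 t$ ($S{\left(t \right)} = t 5^{2} = t 25 = 25 t$)
$O{\left(T,z \right)} = T + z T^{2}$ ($O{\left(T,z \right)} = T^{2} z + T = z T^{2} + T = T + z T^{2}$)
$\sqrt{400560 + O{\left(-1343,S{\left(2 \right)} + 11 \left(-10\right) \right)}} = \sqrt{400560 - 1343 \left(1 - 1343 \left(25 \cdot 2 + 11 \left(-10\right)\right)\right)} = \sqrt{400560 - 1343 \left(1 - 1343 \left(50 - 110\right)\right)} = \sqrt{400560 - 1343 \left(1 - -80580\right)} = \sqrt{400560 - 1343 \left(1 + 80580\right)} = \sqrt{400560 - 108220283} = \sqrt{-107819723} = i \sqrt{107819723}$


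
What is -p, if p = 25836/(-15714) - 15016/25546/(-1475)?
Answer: 81106130098/49342418325 ≈ 1.6437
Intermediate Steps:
p = -81106130098/49342418325 (p = 25836*(-1/15714) - 15016*1/25546*(-1/1475) = -4306/2619 - 7508/12773*(-1/1475) = -4306/2619 + 7508/18840175 = -81106130098/49342418325 ≈ -1.6437)
-p = -1*(-81106130098/49342418325) = 81106130098/49342418325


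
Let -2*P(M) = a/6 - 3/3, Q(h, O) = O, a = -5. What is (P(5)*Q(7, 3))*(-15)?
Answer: -165/4 ≈ -41.250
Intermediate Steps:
P(M) = 11/12 (P(M) = -(-5/6 - 3/3)/2 = -(-5*1/6 - 3*1/3)/2 = -(-5/6 - 1)/2 = -1/2*(-11/6) = 11/12)
(P(5)*Q(7, 3))*(-15) = ((11/12)*3)*(-15) = (11/4)*(-15) = -165/4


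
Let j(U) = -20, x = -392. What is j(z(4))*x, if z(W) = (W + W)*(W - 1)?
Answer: 7840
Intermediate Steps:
z(W) = 2*W*(-1 + W) (z(W) = (2*W)*(-1 + W) = 2*W*(-1 + W))
j(z(4))*x = -20*(-392) = 7840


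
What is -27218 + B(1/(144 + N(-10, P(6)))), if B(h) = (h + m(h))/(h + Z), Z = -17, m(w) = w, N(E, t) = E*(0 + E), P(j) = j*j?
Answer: -112873048/4147 ≈ -27218.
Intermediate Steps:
P(j) = j²
N(E, t) = E² (N(E, t) = E*E = E²)
B(h) = 2*h/(-17 + h) (B(h) = (h + h)/(h - 17) = (2*h)/(-17 + h) = 2*h/(-17 + h))
-27218 + B(1/(144 + N(-10, P(6)))) = -27218 + 2/((144 + (-10)²)*(-17 + 1/(144 + (-10)²))) = -27218 + 2/((144 + 100)*(-17 + 1/(144 + 100))) = -27218 + 2/(244*(-17 + 1/244)) = -27218 + 2*(1/244)/(-17 + 1/244) = -27218 + 2*(1/244)/(-4147/244) = -27218 + 2*(1/244)*(-244/4147) = -27218 - 2/4147 = -112873048/4147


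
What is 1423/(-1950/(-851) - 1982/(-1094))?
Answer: 662402231/1909991 ≈ 346.81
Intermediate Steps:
1423/(-1950/(-851) - 1982/(-1094)) = 1423/(-1950*(-1/851) - 1982*(-1/1094)) = 1423/(1950/851 + 991/547) = 1423/(1909991/465497) = (465497/1909991)*1423 = 662402231/1909991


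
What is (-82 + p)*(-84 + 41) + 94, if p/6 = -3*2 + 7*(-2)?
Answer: 8780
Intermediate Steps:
p = -120 (p = 6*(-3*2 + 7*(-2)) = 6*(-6 - 14) = 6*(-20) = -120)
(-82 + p)*(-84 + 41) + 94 = (-82 - 120)*(-84 + 41) + 94 = -202*(-43) + 94 = 8686 + 94 = 8780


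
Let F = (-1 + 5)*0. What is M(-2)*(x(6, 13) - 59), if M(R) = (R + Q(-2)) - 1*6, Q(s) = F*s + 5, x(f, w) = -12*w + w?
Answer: 606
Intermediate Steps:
F = 0 (F = 4*0 = 0)
x(f, w) = -11*w
Q(s) = 5 (Q(s) = 0*s + 5 = 0 + 5 = 5)
M(R) = -1 + R (M(R) = (R + 5) - 1*6 = (5 + R) - 6 = -1 + R)
M(-2)*(x(6, 13) - 59) = (-1 - 2)*(-11*13 - 59) = -3*(-143 - 59) = -3*(-202) = 606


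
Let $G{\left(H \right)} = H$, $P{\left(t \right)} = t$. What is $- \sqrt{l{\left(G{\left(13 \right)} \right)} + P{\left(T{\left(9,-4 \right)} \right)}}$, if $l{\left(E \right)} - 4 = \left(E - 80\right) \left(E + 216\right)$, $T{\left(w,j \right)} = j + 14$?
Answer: $- i \sqrt{15329} \approx - 123.81 i$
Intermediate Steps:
$T{\left(w,j \right)} = 14 + j$
$l{\left(E \right)} = 4 + \left(-80 + E\right) \left(216 + E\right)$ ($l{\left(E \right)} = 4 + \left(E - 80\right) \left(E + 216\right) = 4 + \left(-80 + E\right) \left(216 + E\right)$)
$- \sqrt{l{\left(G{\left(13 \right)} \right)} + P{\left(T{\left(9,-4 \right)} \right)}} = - \sqrt{\left(-17276 + 13^{2} + 136 \cdot 13\right) + \left(14 - 4\right)} = - \sqrt{\left(-17276 + 169 + 1768\right) + 10} = - \sqrt{-15339 + 10} = - \sqrt{-15329} = - i \sqrt{15329}$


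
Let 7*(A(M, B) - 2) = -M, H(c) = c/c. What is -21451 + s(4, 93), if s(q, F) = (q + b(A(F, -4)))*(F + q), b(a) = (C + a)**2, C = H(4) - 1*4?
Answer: -62087/49 ≈ -1267.1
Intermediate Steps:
H(c) = 1
C = -3 (C = 1 - 1*4 = 1 - 4 = -3)
A(M, B) = 2 - M/7 (A(M, B) = 2 + (-M)/7 = 2 - M/7)
b(a) = (-3 + a)**2
s(q, F) = (F + q)*(q + (-1 - F/7)**2) (s(q, F) = (q + (-3 + (2 - F/7))**2)*(F + q) = (q + (-1 - F/7)**2)*(F + q) = (F + q)*(q + (-1 - F/7)**2))
-21451 + s(4, 93) = -21451 + (4**2 + 93*4 + (1/49)*93*(7 + 93)**2 + (1/49)*4*(7 + 93)**2) = -21451 + (16 + 372 + (1/49)*93*100**2 + (1/49)*4*100**2) = -21451 + (16 + 372 + (1/49)*93*10000 + (1/49)*4*10000) = -21451 + (16 + 372 + 930000/49 + 40000/49) = -21451 + 989012/49 = -62087/49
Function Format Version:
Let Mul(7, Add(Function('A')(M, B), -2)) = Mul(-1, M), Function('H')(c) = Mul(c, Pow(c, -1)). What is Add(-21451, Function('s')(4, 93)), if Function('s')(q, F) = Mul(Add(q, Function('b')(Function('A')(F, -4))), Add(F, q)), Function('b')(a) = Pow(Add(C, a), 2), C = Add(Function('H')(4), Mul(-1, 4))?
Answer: Rational(-62087, 49) ≈ -1267.1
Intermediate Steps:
Function('H')(c) = 1
C = -3 (C = Add(1, Mul(-1, 4)) = Add(1, -4) = -3)
Function('A')(M, B) = Add(2, Mul(Rational(-1, 7), M)) (Function('A')(M, B) = Add(2, Mul(Rational(1, 7), Mul(-1, M))) = Add(2, Mul(Rational(-1, 7), M)))
Function('b')(a) = Pow(Add(-3, a), 2)
Function('s')(q, F) = Mul(Add(F, q), Add(q, Pow(Add(-1, Mul(Rational(-1, 7), F)), 2))) (Function('s')(q, F) = Mul(Add(q, Pow(Add(-3, Add(2, Mul(Rational(-1, 7), F))), 2)), Add(F, q)) = Mul(Add(q, Pow(Add(-1, Mul(Rational(-1, 7), F)), 2)), Add(F, q)) = Mul(Add(F, q), Add(q, Pow(Add(-1, Mul(Rational(-1, 7), F)), 2))))
Add(-21451, Function('s')(4, 93)) = Add(-21451, Add(Pow(4, 2), Mul(93, 4), Mul(Rational(1, 49), 93, Pow(Add(7, 93), 2)), Mul(Rational(1, 49), 4, Pow(Add(7, 93), 2)))) = Add(-21451, Add(16, 372, Mul(Rational(1, 49), 93, Pow(100, 2)), Mul(Rational(1, 49), 4, Pow(100, 2)))) = Add(-21451, Add(16, 372, Mul(Rational(1, 49), 93, 10000), Mul(Rational(1, 49), 4, 10000))) = Add(-21451, Add(16, 372, Rational(930000, 49), Rational(40000, 49))) = Add(-21451, Rational(989012, 49)) = Rational(-62087, 49)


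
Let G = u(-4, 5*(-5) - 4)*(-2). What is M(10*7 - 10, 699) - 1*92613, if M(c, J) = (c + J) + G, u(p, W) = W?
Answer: -91796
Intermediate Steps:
G = 58 (G = (5*(-5) - 4)*(-2) = (-25 - 4)*(-2) = -29*(-2) = 58)
M(c, J) = 58 + J + c (M(c, J) = (c + J) + 58 = (J + c) + 58 = 58 + J + c)
M(10*7 - 10, 699) - 1*92613 = (58 + 699 + (10*7 - 10)) - 1*92613 = (58 + 699 + (70 - 10)) - 92613 = (58 + 699 + 60) - 92613 = 817 - 92613 = -91796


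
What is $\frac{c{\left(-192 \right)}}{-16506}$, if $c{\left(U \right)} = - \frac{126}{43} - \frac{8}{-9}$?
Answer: $\frac{395}{3193911} \approx 0.00012367$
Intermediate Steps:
$c{\left(U \right)} = - \frac{790}{387}$ ($c{\left(U \right)} = \left(-126\right) \frac{1}{43} - - \frac{8}{9} = - \frac{126}{43} + \frac{8}{9} = - \frac{790}{387}$)
$\frac{c{\left(-192 \right)}}{-16506} = - \frac{790}{387 \left(-16506\right)} = \left(- \frac{790}{387}\right) \left(- \frac{1}{16506}\right) = \frac{395}{3193911}$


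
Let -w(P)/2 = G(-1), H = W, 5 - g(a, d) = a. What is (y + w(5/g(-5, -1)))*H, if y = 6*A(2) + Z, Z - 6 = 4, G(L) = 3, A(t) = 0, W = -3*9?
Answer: -108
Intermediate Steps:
W = -27
g(a, d) = 5 - a
Z = 10 (Z = 6 + 4 = 10)
H = -27
w(P) = -6 (w(P) = -2*3 = -6)
y = 10 (y = 6*0 + 10 = 0 + 10 = 10)
(y + w(5/g(-5, -1)))*H = (10 - 6)*(-27) = 4*(-27) = -108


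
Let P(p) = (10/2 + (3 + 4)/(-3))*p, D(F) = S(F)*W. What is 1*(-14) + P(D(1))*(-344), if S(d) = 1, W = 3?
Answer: -2766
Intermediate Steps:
D(F) = 3 (D(F) = 1*3 = 3)
P(p) = 8*p/3 (P(p) = (10*(1/2) + 7*(-1/3))*p = (5 - 7/3)*p = 8*p/3)
1*(-14) + P(D(1))*(-344) = 1*(-14) + ((8/3)*3)*(-344) = -14 + 8*(-344) = -14 - 2752 = -2766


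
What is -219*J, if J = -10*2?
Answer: 4380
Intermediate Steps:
J = -20
-219*J = -219*(-20) = 4380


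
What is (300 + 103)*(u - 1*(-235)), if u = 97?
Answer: 133796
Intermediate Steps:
(300 + 103)*(u - 1*(-235)) = (300 + 103)*(97 - 1*(-235)) = 403*(97 + 235) = 403*332 = 133796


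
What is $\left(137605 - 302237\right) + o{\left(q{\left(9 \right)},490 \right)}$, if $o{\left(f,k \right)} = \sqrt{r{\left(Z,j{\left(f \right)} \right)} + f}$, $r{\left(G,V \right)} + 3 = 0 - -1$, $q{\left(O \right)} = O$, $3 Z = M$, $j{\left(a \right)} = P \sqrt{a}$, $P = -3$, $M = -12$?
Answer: $-164632 + \sqrt{7} \approx -1.6463 \cdot 10^{5}$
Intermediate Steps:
$j{\left(a \right)} = - 3 \sqrt{a}$
$Z = -4$ ($Z = \frac{1}{3} \left(-12\right) = -4$)
$r{\left(G,V \right)} = -2$ ($r{\left(G,V \right)} = -3 + \left(0 - -1\right) = -3 + \left(0 + 1\right) = -3 + 1 = -2$)
$o{\left(f,k \right)} = \sqrt{-2 + f}$
$\left(137605 - 302237\right) + o{\left(q{\left(9 \right)},490 \right)} = \left(137605 - 302237\right) + \sqrt{-2 + 9} = -164632 + \sqrt{7}$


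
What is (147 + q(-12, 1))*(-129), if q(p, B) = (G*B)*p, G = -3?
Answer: -23607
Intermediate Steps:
q(p, B) = -3*B*p (q(p, B) = (-3*B)*p = -3*B*p)
(147 + q(-12, 1))*(-129) = (147 - 3*1*(-12))*(-129) = (147 + 36)*(-129) = 183*(-129) = -23607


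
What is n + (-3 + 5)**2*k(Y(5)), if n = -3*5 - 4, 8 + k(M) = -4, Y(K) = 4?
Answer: -67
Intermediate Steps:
k(M) = -12 (k(M) = -8 - 4 = -12)
n = -19 (n = -15 - 4 = -19)
n + (-3 + 5)**2*k(Y(5)) = -19 + (-3 + 5)**2*(-12) = -19 + 2**2*(-12) = -19 + 4*(-12) = -19 - 48 = -67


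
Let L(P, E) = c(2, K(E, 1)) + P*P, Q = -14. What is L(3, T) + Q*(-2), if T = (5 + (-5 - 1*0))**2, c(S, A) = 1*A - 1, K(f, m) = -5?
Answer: 31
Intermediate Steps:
c(S, A) = -1 + A (c(S, A) = A - 1 = -1 + A)
T = 0 (T = (5 + (-5 + 0))**2 = (5 - 5)**2 = 0**2 = 0)
L(P, E) = -6 + P**2 (L(P, E) = (-1 - 5) + P*P = -6 + P**2)
L(3, T) + Q*(-2) = (-6 + 3**2) - 14*(-2) = (-6 + 9) + 28 = 3 + 28 = 31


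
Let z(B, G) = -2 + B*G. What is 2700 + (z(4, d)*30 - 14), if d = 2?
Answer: 2866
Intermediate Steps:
2700 + (z(4, d)*30 - 14) = 2700 + ((-2 + 4*2)*30 - 14) = 2700 + ((-2 + 8)*30 - 14) = 2700 + (6*30 - 14) = 2700 + (180 - 14) = 2700 + 166 = 2866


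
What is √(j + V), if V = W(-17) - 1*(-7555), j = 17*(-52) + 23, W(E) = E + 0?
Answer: √6677 ≈ 81.713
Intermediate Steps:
W(E) = E
j = -861 (j = -884 + 23 = -861)
V = 7538 (V = -17 - 1*(-7555) = -17 + 7555 = 7538)
√(j + V) = √(-861 + 7538) = √6677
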